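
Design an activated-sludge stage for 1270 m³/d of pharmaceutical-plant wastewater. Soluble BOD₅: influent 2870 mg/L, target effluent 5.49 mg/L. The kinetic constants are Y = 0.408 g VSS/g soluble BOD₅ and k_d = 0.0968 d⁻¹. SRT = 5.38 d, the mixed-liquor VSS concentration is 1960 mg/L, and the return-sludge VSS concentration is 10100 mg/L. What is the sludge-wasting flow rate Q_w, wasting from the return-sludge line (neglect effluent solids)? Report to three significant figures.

Q_w ≈ 96.6 m³/d

Steady-state biomass mass balance: V·X·(1 + k_d·θ_c) = Y·Q·(S₀ − S)·θ_c, so V = 0.408 × 1270 × (2870 − 5.49) × 5.38 / [1960 × (1 + 0.0968 × 5.38)] = 7.99×10^6 / 2981 = 2679 m³.
Wasting from the return line (neglecting effluent solids): Q_w = V·X / (θ_c·X_r) = 2679 × 1960 / (5.38 × 10100) = 96.63 m³/d.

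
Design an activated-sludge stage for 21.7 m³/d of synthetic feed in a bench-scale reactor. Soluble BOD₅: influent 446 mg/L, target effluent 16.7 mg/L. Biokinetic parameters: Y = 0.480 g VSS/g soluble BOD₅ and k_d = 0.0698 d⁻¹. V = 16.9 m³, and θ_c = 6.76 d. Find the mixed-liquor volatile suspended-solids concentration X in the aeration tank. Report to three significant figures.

X ≈ 1220 mg/L

X = Y·Q·ΔS·θ_c / [V·(1 + k_d θ_c)] = 0.480 × 21.7 × (446 − 16.7) × 6.76 / [16.9 × (1 + 0.0698 × 6.76)] = 1215 mg/L.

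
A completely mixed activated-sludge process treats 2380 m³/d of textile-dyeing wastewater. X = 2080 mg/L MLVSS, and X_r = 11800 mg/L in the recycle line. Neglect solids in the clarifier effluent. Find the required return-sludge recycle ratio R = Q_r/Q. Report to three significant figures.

R ≈ 0.214

Mass balance around the secondary clarifier (neglecting effluent solids): R = X / (X_r − X) = 2080 / (11800 − 2080) = 0.2140.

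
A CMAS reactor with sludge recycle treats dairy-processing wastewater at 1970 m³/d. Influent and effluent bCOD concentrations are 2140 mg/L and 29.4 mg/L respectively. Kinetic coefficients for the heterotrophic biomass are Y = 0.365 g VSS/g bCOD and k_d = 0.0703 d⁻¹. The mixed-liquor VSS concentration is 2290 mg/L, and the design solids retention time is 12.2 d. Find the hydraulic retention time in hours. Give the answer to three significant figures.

From the SRT design equation V = Y Q (S₀−S) θ_c / [X (1 + k_d θ_c)] = 0.365 × 1970 × (2140 − 29.4) × 12.2 / [2290 × (1 + 0.0703 × 12.2)] = 1.85×10^7 / 4254 = 4352 m³.
Hydraulic retention time τ = V/Q = 4352 / 1970 = 2.209 d = 53.02 h.

τ ≈ 53.0 h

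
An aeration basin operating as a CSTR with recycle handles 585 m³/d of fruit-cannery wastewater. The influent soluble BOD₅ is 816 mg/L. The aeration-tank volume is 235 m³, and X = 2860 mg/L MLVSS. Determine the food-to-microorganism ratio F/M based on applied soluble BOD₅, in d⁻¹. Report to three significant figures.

F/M ≈ 0.710 d⁻¹

F/M = Q·S₀ / (V·X) = 585 × 816 / (235.0 × 2860) = 0.7103 g soluble BOD₅·(g VSS·d)⁻¹.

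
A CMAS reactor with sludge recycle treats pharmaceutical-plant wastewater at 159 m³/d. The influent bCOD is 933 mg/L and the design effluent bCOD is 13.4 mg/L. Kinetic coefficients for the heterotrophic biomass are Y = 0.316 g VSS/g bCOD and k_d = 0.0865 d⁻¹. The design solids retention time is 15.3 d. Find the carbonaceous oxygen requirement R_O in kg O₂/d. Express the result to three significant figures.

Correct the yield for decay: Y_obs = Y/(1 + k_d θ_c) = 0.316 / (1 + 0.0865 × 15.3) = 0.316 / 2.323 = 0.1360.
Mass of bCOD removed per day: Q(S₀ − S) = 159 × 919.6 g/m³ = 146.2 kg/d.
P_X = Y_obs·Q·(S₀ − S) = 0.1360 × 146.2 = 19.89 kg VSS/d.
R_O = Q·ΔS − 1.42 P_X = 146.2 − 28.24 = 118.0 kg O₂/d.

R_O ≈ 118 kg O₂/d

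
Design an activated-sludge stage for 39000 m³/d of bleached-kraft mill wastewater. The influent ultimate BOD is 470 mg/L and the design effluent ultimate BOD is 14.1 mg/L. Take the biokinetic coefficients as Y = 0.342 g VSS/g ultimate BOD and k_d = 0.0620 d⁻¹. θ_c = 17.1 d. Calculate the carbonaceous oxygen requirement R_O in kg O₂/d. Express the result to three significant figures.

R_O ≈ 13600 kg O₂/d

The observed yield is Y_obs = Y/(1 + k_d·θ_c) = 0.342 / (1 + 0.0620 × 17.1) = 0.342 / 2.060 = 0.1660 g VSS per g ultimate BOD removed.
Mass of ultimate BOD removed per day: Q(S₀ − S) = 39000 × 455.9 g/m³ = 17780 kg/d.
Net sludge production P_X = 0.1660 × 17780 = 2952 kg VSS/d.
R_O = Q·ΔS − 1.42 P_X = 17780 − 4191 = 13589 kg O₂/d.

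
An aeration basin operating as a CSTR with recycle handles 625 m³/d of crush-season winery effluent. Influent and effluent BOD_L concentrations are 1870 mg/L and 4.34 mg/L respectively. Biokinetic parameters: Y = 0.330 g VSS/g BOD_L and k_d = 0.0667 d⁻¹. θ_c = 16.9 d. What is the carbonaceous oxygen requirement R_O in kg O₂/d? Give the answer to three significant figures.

R_O ≈ 909 kg O₂/d

The observed yield is Y_obs = Y/(1 + k_d·θ_c) = 0.330 / (1 + 0.0667 × 16.9) = 0.330 / 2.127 = 0.1551 g VSS per g BOD_L removed.
Substrate removed = Q·(S₀ − S) = 625 m³/d × (1870 − 4.34) g/m³ = 1.17×10^6 g/d = 1166 kg/d.
Biomass synthesised: P_X = Y_obs × 1166 = 180.9 kg VSS/d.
Carbonaceous O₂ demand = substrate oxidised − cell-mass equivalent = 1166 − 1.42 × 180.9 = 909.2 kg O₂/d.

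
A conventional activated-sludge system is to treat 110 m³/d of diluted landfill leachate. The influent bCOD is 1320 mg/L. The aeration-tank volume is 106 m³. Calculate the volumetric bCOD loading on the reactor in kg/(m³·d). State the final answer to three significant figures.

Volumetric loading L_v = Q·S₀ / V = 110 × 1320 g/m³ / 106.0 m³ = 1370 g/(m³·d) = 1.370 kg bCOD/(m³·d).

L_v ≈ 1.37 kg bCOD/(m³·d)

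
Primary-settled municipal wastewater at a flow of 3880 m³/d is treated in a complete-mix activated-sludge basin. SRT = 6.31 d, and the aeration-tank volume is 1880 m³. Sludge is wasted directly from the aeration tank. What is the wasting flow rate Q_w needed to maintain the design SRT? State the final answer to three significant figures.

For wasting at MLVSS concentration, Q_w = V/θ_c = 1880/6.31 = 297.9 m³/d.

Q_w ≈ 298 m³/d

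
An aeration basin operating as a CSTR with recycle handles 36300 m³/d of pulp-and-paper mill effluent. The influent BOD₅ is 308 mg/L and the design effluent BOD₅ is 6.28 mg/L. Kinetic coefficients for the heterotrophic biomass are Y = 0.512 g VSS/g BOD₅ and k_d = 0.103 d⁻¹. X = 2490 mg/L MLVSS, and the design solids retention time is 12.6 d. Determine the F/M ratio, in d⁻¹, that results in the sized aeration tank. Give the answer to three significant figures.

Steady-state biomass mass balance: V·X·(1 + k_d·θ_c) = Y·Q·(S₀ − S)·θ_c, so V = 0.512 × 36300 × (308 − 6.28) × 12.6 / [2490 × (1 + 0.103 × 12.6)] = 7.07×10^7 / 5722 = 12349 m³.
F/M = applied load / biomass = Q·S₀/(V·X) = 36300 × 308 / (12349 × 2490) = 0.3636 d⁻¹.

F/M ≈ 0.364 d⁻¹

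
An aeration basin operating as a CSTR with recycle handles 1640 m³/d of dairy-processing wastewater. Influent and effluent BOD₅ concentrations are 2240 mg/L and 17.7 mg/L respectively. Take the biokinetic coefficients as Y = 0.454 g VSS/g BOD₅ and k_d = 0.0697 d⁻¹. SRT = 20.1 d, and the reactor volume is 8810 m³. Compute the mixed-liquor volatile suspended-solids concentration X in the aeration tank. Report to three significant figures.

From V·X·(1 + k_d·θ_c) = Y·Q·(S₀ − S)·θ_c: X = 0.454 × 1640 × (2240 − 17.7) × 20.1 / [8810 × (1 + 0.0697 × 20.1)] = 1572 mg/L.

X ≈ 1570 mg/L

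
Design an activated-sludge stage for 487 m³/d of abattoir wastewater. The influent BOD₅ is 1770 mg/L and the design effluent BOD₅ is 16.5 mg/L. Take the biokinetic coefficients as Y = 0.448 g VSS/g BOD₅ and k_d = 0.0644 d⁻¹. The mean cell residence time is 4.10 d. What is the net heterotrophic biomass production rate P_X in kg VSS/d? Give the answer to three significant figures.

Correct the yield for decay: Y_obs = Y/(1 + k_d θ_c) = 0.448 / (1 + 0.0644 × 4.10) = 0.448 / 1.264 = 0.3544.
Q·(S₀ − S) = 487 × (1770 − 16.5) × 10⁻³ = 854.0 kg/d removed.
Biomass produced: P_X = Y_obs·Q·ΔS = 0.3544 × 854.0 ≈ 302.7 kg VSS/d.

P_X ≈ 303 kg VSS/d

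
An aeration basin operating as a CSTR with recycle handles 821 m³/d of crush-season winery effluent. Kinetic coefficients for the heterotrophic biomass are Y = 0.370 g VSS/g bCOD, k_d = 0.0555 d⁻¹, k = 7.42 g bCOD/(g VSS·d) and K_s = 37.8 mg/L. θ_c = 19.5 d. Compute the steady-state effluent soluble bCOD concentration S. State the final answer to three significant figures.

From the Monod/SRT balance for a CMAS, S = K_s·(1+k_d θ_c)/[θ_c·(Y k − k_d) − 1] = 37.8 × (1 + 0.0555 × 19.5) / [19.5 × (0.370 × 7.42 − 0.0555) − 1] = 78.71 / 51.45 = 1.530 mg/L.

S ≈ 1.53 mg/L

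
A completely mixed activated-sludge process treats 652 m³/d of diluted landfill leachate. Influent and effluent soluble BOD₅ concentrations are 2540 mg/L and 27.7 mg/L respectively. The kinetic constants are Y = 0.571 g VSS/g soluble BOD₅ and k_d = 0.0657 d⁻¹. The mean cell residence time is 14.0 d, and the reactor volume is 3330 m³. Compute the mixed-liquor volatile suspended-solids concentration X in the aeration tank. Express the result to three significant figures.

X = Y·Q·ΔS·θ_c / [V·(1 + k_d θ_c)] = 0.571 × 652 × (2540 − 27.7) × 14.0 / [3330 × (1 + 0.0657 × 14.0)] = 2048 mg/L.

X ≈ 2050 mg/L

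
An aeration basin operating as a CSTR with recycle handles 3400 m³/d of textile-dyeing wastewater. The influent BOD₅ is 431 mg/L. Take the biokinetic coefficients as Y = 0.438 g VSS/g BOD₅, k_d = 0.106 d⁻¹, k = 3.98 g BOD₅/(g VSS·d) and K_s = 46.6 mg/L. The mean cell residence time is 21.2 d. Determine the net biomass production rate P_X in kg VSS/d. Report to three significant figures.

P_X ≈ 196 kg VSS/d

Effluent substrate depends only on kinetics and SRT: S = K_s(1 + k_d θ_c) / [θ_c(Yk − k_d) − 1] = 46.6 × (1 + 0.106 × 21.2) / [21.2 × (0.438 × 3.98 − 0.106) − 1] = 151.3 / 33.71 = 4.489 mg/L.
Correct the yield for decay: Y_obs = Y/(1 + k_d θ_c) = 0.438 / (1 + 0.106 × 21.2) = 0.438 / 3.247 = 0.1349.
Substrate removed = Q·(S₀ − S) = 3400 m³/d × (431 − 4.49) g/m³ = 1.45×10^6 g/d = 1450 kg/d.
P_X = Y_obs · Q(S₀ − S) = 0.1349 × 1450 = 195.6 kg VSS/d.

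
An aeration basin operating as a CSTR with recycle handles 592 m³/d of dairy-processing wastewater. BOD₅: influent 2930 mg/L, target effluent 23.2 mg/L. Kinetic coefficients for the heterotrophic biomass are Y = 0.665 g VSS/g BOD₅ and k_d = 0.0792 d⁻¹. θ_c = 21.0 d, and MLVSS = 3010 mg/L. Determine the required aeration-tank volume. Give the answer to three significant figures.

V ≈ 3000 m³

Rearranging the biomass balance for a CMAS with decay, V = Y·Q·ΔS·θ_c / [X·(1+k_d θ_c)] = 0.665 × 592 × (2930 − 23.2) × 21.0 / [3010 × (1 + 0.0792 × 21.0)] = 2.4×10^7 / 8016 = 2998 m³.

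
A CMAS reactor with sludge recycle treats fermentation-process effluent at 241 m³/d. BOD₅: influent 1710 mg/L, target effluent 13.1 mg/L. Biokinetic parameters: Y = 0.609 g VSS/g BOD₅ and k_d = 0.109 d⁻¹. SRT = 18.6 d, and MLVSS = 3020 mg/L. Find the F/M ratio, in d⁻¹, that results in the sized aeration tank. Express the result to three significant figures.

From the SRT design equation V = Y Q (S₀−S) θ_c / [X (1 + k_d θ_c)] = 0.609 × 241 × (1710 − 13.1) × 18.6 / [3020 × (1 + 0.109 × 18.6)] = 4.63×10^6 / 9143 = 506.7 m³.
Food-to-microorganism ratio F/M = Q S₀ / (V X) = 241 × 1710 / (506.7 × 3020) = 0.2693 d⁻¹.

F/M ≈ 0.269 d⁻¹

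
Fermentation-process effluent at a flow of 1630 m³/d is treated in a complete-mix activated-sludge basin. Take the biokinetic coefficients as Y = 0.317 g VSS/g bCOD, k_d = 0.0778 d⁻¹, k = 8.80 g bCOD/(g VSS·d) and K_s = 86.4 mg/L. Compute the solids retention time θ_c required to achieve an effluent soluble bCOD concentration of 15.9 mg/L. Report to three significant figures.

θ_c ≈ 2.81 d

From 1/θ_c = Y·k·S/(K_s + S) − k_d: Y·k·S/(K_s+S) = 0.317 × 8.80 × 15.9 / (86.4 + 15.9) = 0.4336 d⁻¹.
θ_c = 1/(μ − k_d) = 1/(0.4336 − 0.0778) = 1/0.3558 = 2.811 d.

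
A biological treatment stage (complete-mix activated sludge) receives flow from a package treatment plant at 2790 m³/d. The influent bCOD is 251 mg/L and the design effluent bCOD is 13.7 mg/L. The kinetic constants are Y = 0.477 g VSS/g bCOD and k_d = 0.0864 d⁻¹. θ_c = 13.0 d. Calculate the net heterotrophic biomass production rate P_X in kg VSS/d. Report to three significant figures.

The observed yield is Y_obs = Y/(1 + k_d·θ_c) = 0.477 / (1 + 0.0864 × 13.0) = 0.477 / 2.123 = 0.2247 g VSS per g bCOD removed.
ΔS = 251 − 13.7 = 237.3 mg/L, so the substrate removal rate is 2790 × 237.3/1000 = 662.1 kg bCOD/d.
So the net sludge growth is P_X = 0.2247 × 662.1 = 148.7 kg VSS/d.

P_X ≈ 149 kg VSS/d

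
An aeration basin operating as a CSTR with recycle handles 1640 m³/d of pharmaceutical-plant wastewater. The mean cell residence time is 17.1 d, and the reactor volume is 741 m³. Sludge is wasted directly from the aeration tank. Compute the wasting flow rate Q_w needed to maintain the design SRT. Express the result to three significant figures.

Q_w ≈ 43.3 m³/d

For wasting at MLVSS concentration, Q_w = V/θ_c = 741.0/17.1 = 43.33 m³/d.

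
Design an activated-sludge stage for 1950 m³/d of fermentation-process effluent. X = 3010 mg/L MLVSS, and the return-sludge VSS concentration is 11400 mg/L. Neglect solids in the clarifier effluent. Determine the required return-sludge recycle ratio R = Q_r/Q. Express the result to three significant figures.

R ≈ 0.359

Mass balance around the secondary clarifier (neglecting effluent solids): R = X / (X_r − X) = 3010 / (11400 − 3010) = 0.3588.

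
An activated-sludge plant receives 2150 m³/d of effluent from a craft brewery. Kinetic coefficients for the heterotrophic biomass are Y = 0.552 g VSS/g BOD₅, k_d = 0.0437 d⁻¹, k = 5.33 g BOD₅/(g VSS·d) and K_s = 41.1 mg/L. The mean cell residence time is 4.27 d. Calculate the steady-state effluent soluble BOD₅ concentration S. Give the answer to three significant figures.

S ≈ 4.29 mg/L

From the Monod/SRT balance for a CMAS, S = K_s·(1+k_d θ_c)/[θ_c·(Y k − k_d) − 1] = 41.1 × (1 + 0.0437 × 4.27) / [4.27 × (0.552 × 5.33 − 0.0437) − 1] = 48.77 / 11.38 = 4.287 mg/L.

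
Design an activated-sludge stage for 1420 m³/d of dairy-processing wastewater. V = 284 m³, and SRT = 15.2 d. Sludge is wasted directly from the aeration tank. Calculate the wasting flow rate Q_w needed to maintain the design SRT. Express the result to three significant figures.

Q_w ≈ 18.7 m³/d

Wasting from the aeration tank: Q_w = V / θ_c = 284.0 / 15.2 = 18.68 m³/d.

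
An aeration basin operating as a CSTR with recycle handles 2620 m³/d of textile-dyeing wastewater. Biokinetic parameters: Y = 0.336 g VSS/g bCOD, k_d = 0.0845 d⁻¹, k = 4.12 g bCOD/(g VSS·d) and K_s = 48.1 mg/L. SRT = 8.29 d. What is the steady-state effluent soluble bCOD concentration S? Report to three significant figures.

S ≈ 8.37 mg/L

For a completely mixed reactor with recycle the Lawrence–McCarty relation gives S = K_s·(1 + k_d·θ_c) / [θ_c·(Y·k − k_d) − 1] = 48.1 × (1 + 0.0845 × 8.29) / [8.29 × (0.336 × 4.12 − 0.0845) − 1] = 81.79 / 9.776 = 8.367 mg/L.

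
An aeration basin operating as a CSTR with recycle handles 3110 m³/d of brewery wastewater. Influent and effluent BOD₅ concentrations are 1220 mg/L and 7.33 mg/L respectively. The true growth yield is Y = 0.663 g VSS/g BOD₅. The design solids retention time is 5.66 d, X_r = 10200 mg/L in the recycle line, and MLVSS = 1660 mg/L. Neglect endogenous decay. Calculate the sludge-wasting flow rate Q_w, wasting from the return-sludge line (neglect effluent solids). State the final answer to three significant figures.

Q_w ≈ 245 m³/d

Biomass mass balance (decay neglected): V·X = Y·Q·(S₀ − S)·θ_c, so V = 0.663 × 3110 × (1220 − 7.33) × 5.66 / 1660 = 8526 m³.
θ_c = V·X/(Q_w·X_r) when wasting from the recycle, so Q_w = V·X/(θ_c·X_r) = 8526 × 1660 / (5.66 × 10200) = 245.1 m³/d.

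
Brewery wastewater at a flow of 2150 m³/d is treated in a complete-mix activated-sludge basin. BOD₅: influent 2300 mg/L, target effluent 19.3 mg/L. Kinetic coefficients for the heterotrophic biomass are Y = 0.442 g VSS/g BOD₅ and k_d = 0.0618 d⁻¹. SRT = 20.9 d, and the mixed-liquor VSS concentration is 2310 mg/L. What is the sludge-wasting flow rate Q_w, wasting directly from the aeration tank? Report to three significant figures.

Q_w ≈ 409 m³/d

From the SRT design equation V = Y Q (S₀−S) θ_c / [X (1 + k_d θ_c)] = 0.442 × 2150 × (2300 − 19.3) × 20.9 / [2310 × (1 + 0.0618 × 20.9)] = 4.53×10^7 / 5294 = 8557 m³.
For wasting at MLVSS concentration, Q_w = V/θ_c = 8557/20.9 = 409.4 m³/d.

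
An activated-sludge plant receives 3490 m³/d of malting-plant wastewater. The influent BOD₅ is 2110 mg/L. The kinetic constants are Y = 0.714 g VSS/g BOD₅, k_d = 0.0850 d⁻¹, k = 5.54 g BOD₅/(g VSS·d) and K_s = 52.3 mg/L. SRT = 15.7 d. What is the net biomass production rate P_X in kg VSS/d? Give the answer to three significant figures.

P_X ≈ 2250 kg VSS/d

Effluent substrate depends only on kinetics and SRT: S = K_s(1 + k_d θ_c) / [θ_c(Yk − k_d) − 1] = 52.3 × (1 + 0.0850 × 15.7) / [15.7 × (0.714 × 5.54 − 0.0850) − 1] = 122.1 / 59.77 = 2.043 mg/L.
Correct the yield for decay: Y_obs = Y/(1 + k_d θ_c) = 0.714 / (1 + 0.0850 × 15.7) = 0.714 / 2.335 = 0.3058.
Substrate removed = Q·(S₀ − S) = 3490 m³/d × (2110 − 2.04) g/m³ = 7.36×10^6 g/d = 7357 kg/d.
Biomass produced: P_X = Y_obs·Q·ΔS = 0.3058 × 7357 ≈ 2250 kg VSS/d.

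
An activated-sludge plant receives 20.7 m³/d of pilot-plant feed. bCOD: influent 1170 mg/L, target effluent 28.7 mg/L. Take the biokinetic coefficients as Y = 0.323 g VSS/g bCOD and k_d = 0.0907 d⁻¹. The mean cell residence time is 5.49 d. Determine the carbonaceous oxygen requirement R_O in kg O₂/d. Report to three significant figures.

Observed yield with endogenous decay: Y_obs = Y / (1 + k_d·θ_c) = 0.323 / (1 + 0.0907 × 5.49) = 0.323 / 1.498 = 0.2156 g VSS/g bCOD.
Q·(S₀ − S) = 20.7 × (1170 − 28.7) × 10⁻³ = 23.62 kg/d removed.
Net sludge production P_X = 0.2156 × 23.62 = 5.094 kg VSS/d.
R_O = Q·ΔS − 1.42 P_X = 23.62 − 7.234 = 16.39 kg O₂/d.

R_O ≈ 16.4 kg O₂/d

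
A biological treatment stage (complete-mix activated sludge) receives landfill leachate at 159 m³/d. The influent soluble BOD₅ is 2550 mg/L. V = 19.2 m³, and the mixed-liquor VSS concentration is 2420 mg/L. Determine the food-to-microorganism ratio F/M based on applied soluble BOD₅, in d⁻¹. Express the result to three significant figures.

F/M ≈ 8.73 d⁻¹

F/M = Q·S₀ / (V·X) = 159 × 2550 / (19.20 × 2420) = 8.726 g soluble BOD₅·(g VSS·d)⁻¹.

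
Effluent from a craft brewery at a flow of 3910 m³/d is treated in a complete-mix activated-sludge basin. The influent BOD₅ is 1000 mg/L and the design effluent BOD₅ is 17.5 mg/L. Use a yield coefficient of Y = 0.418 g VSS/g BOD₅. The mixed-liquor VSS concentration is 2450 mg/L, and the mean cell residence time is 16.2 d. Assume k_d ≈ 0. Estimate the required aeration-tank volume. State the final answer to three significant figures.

V·X = Y·Q·ΔS·θ_c gives V = 0.418 × 3910 × (1000 − 17.5) × 16.2 / 2450 = 10618 m³.

V ≈ 10600 m³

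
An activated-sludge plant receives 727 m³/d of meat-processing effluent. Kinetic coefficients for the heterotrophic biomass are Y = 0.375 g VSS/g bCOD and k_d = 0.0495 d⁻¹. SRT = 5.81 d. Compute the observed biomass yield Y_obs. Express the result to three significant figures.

Y_obs = Y / (1 + k_d θ_c) = 0.375 / (1 + 0.0495 × 5.81) = 0.375 / 1.288 = 0.2912.

Y_obs ≈ 0.291 g VSS/g bCOD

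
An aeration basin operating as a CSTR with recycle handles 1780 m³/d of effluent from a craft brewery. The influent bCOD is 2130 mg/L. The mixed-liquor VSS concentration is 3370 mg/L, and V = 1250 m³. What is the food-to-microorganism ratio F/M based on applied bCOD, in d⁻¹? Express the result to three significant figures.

F/M ≈ 0.900 d⁻¹

F/M = applied load / biomass = Q·S₀/(V·X) = 1780 × 2130 / (1250 × 3370) = 0.9000 d⁻¹.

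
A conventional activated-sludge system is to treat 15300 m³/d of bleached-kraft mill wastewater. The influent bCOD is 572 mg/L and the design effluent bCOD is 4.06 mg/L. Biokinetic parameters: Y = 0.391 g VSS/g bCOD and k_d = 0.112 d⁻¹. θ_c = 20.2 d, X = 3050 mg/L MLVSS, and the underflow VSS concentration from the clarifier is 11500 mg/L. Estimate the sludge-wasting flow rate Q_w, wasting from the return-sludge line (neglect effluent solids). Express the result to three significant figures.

From the SRT design equation V = Y Q (S₀−S) θ_c / [X (1 + k_d θ_c)] = 0.391 × 15300 × (572 − 4.06) × 20.2 / [3050 × (1 + 0.112 × 20.2)] = 6.86×10^7 / 9950 = 6897 m³.
θ_c = V·X/(Q_w·X_r) when wasting from the recycle, so Q_w = V·X/(θ_c·X_r) = 6897 × 3050 / (20.2 × 11500) = 90.56 m³/d.

Q_w ≈ 90.6 m³/d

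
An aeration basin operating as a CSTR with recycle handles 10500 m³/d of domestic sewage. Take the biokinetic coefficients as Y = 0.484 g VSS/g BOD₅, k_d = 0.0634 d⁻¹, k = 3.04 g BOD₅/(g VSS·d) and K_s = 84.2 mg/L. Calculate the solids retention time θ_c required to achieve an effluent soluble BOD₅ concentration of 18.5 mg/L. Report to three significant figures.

θ_c ≈ 4.96 d

Specific growth rate at S = 18.5 mg/L: μ = YkS/(K_s+S) = 0.484·3.04·18.5/(84.2+18.5) = 0.2650 d⁻¹.
1/θ_c = 0.2650 − 0.0634 = 0.2016 d⁻¹, so θ_c = 4.959 d.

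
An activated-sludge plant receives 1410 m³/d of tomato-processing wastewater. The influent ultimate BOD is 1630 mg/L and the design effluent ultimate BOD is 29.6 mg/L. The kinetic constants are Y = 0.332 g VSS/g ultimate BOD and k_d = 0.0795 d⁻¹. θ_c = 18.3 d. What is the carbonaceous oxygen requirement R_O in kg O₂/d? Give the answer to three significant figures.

R_O ≈ 1820 kg O₂/d

Observed yield with endogenous decay: Y_obs = Y / (1 + k_d·θ_c) = 0.332 / (1 + 0.0795 × 18.3) = 0.332 / 2.455 = 0.1352 g VSS/g ultimate BOD.
ΔS = 1630 − 29.6 = 1600 mg/L, so the substrate removal rate is 1410 × 1600/1000 = 2257 kg ultimate BOD/d.
P_X = Y_obs·Q·(S₀ − S) = 0.1352 × 2257 = 305.2 kg VSS/d.
R_O = Q·ΔS − 1.42 P_X = 2257 − 433.4 = 1823 kg O₂/d.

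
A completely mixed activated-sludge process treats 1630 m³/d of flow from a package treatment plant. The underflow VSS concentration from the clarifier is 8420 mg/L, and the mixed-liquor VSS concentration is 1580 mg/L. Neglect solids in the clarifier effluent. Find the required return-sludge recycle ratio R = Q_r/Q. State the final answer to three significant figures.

Mass balance around the secondary clarifier (neglecting effluent solids): R = X / (X_r − X) = 1580 / (8420 − 1580) = 0.2310.

R ≈ 0.231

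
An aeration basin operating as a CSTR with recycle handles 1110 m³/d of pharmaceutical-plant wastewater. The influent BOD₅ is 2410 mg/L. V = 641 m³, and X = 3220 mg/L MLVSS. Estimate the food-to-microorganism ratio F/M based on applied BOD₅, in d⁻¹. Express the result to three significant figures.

F/M = applied load / biomass = Q·S₀/(V·X) = 1110 × 2410 / (641.0 × 3220) = 1.296 d⁻¹.

F/M ≈ 1.30 d⁻¹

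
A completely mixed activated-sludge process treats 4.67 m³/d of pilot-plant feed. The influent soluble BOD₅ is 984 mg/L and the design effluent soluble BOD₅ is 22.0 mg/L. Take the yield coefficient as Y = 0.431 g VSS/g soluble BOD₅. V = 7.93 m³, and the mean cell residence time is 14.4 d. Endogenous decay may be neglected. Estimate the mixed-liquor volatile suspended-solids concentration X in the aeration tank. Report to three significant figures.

X ≈ 3520 mg/L

From V·X = Y·Q·(S₀ − S)·θ_c (decay neglected): X = 0.431 × 4.67 × (984 − 22.0) × 14.4 / 7.93 = 3516 mg/L.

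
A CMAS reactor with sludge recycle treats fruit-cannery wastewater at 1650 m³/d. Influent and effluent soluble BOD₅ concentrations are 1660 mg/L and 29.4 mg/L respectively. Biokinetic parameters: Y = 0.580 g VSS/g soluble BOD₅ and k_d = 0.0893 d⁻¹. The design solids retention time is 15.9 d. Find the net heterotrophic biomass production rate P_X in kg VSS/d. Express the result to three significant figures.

The observed yield is Y_obs = Y/(1 + k_d·θ_c) = 0.580 / (1 + 0.0893 × 15.9) = 0.580 / 2.420 = 0.2397 g VSS per g soluble BOD₅ removed.
Mass of soluble BOD₅ removed per day: Q(S₀ − S) = 1650 × 1631 g/m³ = 2690 kg/d.
P_X = Y_obs · Q(S₀ − S) = 0.2397 × 2690 = 644.9 kg VSS/d.

P_X ≈ 645 kg VSS/d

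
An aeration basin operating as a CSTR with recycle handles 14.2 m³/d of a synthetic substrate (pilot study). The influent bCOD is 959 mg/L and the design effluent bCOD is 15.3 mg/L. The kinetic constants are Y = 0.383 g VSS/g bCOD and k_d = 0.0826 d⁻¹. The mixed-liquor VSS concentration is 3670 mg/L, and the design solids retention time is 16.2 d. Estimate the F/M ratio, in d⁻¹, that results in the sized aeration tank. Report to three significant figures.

From the SRT design equation V = Y Q (S₀−S) θ_c / [X (1 + k_d θ_c)] = 0.383 × 14.2 × (959 − 15.3) × 16.2 / [3670 × (1 + 0.0826 × 16.2)] = 8.31×10^4 / 8581 = 9.690 m³.
Food-to-microorganism ratio F/M = Q S₀ / (V X) = 14.2 × 959 / (9.690 × 3670) = 0.3829 d⁻¹.

F/M ≈ 0.383 d⁻¹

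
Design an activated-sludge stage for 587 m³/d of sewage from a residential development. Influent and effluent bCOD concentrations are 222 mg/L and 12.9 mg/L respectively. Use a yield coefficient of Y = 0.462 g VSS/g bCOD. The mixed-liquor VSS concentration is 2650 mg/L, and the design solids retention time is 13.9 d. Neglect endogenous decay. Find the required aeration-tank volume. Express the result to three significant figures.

Biomass mass balance (decay neglected): V·X = Y·Q·(S₀ − S)·θ_c, so V = 0.462 × 587 × (222 − 12.9) × 13.9 / 2650 = 297.4 m³.

V ≈ 297 m³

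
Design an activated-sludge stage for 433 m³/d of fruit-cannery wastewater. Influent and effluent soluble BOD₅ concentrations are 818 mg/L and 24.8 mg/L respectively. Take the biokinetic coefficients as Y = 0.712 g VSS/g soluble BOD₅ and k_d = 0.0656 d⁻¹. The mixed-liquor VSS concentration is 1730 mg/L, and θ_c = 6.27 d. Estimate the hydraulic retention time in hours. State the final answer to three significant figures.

τ ≈ 34.8 h

Rearranging the biomass balance for a CMAS with decay, V = Y·Q·ΔS·θ_c / [X·(1+k_d θ_c)] = 0.712 × 433 × (818 − 24.8) × 6.27 / [1730 × (1 + 0.0656 × 6.27)] = 1.53×10^6 / 2442 = 628.0 m³.
Hydraulic retention time τ = V/Q = 628.0 / 433 = 1.450 d = 34.81 h.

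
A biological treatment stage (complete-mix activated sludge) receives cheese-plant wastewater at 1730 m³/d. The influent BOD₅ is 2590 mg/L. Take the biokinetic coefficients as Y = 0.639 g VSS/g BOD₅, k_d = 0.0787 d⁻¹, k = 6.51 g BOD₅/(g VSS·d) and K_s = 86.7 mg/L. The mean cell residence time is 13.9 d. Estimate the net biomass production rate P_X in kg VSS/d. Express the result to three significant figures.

P_X ≈ 1370 kg VSS/d

For a completely mixed reactor with recycle the Lawrence–McCarty relation gives S = K_s·(1 + k_d·θ_c) / [θ_c·(Y·k − k_d) − 1] = 86.7 × (1 + 0.0787 × 13.9) / [13.9 × (0.639 × 6.51 − 0.0787) − 1] = 181.5 / 55.73 = 3.258 mg/L.
Observed yield with endogenous decay: Y_obs = Y / (1 + k_d·θ_c) = 0.639 / (1 + 0.0787 × 13.9) = 0.639 / 2.094 = 0.3052 g VSS/g BOD₅.
Mass of BOD₅ removed per day: Q(S₀ − S) = 1730 × 2587 g/m³ = 4475 kg/d.
Biomass produced: P_X = Y_obs·Q·ΔS = 0.3052 × 4475 ≈ 1366 kg VSS/d.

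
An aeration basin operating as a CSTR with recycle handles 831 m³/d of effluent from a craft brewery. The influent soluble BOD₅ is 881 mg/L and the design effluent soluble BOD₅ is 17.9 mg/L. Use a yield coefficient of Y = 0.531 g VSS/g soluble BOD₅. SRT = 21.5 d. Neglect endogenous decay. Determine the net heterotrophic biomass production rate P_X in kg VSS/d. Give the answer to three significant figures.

No decay correction is needed, so Y_obs = Y = 0.531.
Q·(S₀ − S) = 831 × (881 − 17.9) × 10⁻³ = 717.2 kg/d removed.
Net biomass production P_X = Y_obs × Q·(S₀ − S) = 0.5310 × 717.2 = 380.9 kg VSS/d.

P_X ≈ 381 kg VSS/d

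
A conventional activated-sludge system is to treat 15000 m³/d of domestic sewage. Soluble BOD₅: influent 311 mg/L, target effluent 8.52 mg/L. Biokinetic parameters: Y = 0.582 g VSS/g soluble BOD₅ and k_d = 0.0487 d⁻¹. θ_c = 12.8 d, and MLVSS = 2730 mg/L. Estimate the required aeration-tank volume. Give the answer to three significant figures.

V ≈ 7630 m³

From the SRT design equation V = Y Q (S₀−S) θ_c / [X (1 + k_d θ_c)] = 0.582 × 15000 × (311 − 8.52) × 12.8 / [2730 × (1 + 0.0487 × 12.8)] = 3.38×10^7 / 4432 = 7627 m³.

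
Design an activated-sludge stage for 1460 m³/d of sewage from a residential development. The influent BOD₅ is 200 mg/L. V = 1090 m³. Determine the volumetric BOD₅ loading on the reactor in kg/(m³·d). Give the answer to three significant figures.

L_v ≈ 0.268 kg BOD₅/(m³·d)

Volumetric loading L_v = Q·S₀ / V = 1460 × 200 g/m³ / 1090 m³ = 267.9 g/(m³·d) = 0.2679 kg BOD₅/(m³·d).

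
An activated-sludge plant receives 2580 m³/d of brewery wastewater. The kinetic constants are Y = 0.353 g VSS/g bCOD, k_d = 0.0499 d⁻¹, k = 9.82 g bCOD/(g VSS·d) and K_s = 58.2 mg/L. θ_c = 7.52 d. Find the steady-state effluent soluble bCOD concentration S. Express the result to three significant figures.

S ≈ 3.24 mg/L

From the Monod/SRT balance for a CMAS, S = K_s·(1+k_d θ_c)/[θ_c·(Y k − k_d) − 1] = 58.2 × (1 + 0.0499 × 7.52) / [7.52 × (0.353 × 9.82 − 0.0499) − 1] = 80.04 / 24.69 = 3.241 mg/L.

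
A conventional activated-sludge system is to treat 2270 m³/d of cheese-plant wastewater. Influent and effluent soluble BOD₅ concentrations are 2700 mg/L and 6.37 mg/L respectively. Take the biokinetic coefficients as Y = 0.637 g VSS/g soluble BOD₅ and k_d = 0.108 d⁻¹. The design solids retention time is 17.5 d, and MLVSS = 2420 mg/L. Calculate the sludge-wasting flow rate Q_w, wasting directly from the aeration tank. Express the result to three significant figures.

From the SRT design equation V = Y Q (S₀−S) θ_c / [X (1 + k_d θ_c)] = 0.637 × 2270 × (2700 − 6.37) × 17.5 / [2420 × (1 + 0.108 × 17.5)] = 6.82×10^7 / 6994 = 9746 m³.
Wasting from the aeration tank: Q_w = V / θ_c = 9746 / 17.5 = 556.9 m³/d.

Q_w ≈ 557 m³/d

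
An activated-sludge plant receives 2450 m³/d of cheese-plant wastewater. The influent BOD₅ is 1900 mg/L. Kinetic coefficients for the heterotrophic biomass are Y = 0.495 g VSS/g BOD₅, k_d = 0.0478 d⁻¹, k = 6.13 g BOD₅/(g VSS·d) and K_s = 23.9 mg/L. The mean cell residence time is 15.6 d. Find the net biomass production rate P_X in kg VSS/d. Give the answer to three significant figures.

P_X ≈ 1320 kg VSS/d

For a completely mixed reactor with recycle the Lawrence–McCarty relation gives S = K_s·(1 + k_d·θ_c) / [θ_c·(Y·k − k_d) − 1] = 23.9 × (1 + 0.0478 × 15.6) / [15.6 × (0.495 × 6.13 − 0.0478) − 1] = 41.72 / 45.59 = 0.9151 mg/L.
The observed yield is Y_obs = Y/(1 + k_d·θ_c) = 0.495 / (1 + 0.0478 × 15.6) = 0.495 / 1.746 = 0.2836 g VSS per g BOD₅ removed.
Q·(S₀ − S) = 2450 × (1900 − 0.915) × 10⁻³ = 4653 kg/d removed.
Net biomass production P_X = Y_obs × Q·(S₀ − S) = 0.2836 × 4653 = 1319 kg VSS/d.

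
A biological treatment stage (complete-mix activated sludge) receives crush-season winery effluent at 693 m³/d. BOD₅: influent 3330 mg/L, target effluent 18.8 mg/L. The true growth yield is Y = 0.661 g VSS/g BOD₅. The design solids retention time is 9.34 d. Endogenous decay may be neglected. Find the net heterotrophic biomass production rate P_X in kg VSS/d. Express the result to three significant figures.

No decay correction is needed, so Y_obs = Y = 0.661.
ΔS = 3330 − 18.8 = 3311 mg/L, so the substrate removal rate is 693 × 3311/1000 = 2295 kg BOD₅/d.
So the net sludge growth is P_X = 0.6610 × 2295 = 1517 kg VSS/d.

P_X ≈ 1520 kg VSS/d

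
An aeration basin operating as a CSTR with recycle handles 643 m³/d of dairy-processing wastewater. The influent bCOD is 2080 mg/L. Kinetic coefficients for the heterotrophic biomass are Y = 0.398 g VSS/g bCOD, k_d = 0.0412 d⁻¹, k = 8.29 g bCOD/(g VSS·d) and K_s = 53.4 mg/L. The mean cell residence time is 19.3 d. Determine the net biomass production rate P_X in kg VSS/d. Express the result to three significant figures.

From the Monod/SRT balance for a CMAS, S = K_s·(1+k_d θ_c)/[θ_c·(Y k − k_d) − 1] = 53.4 × (1 + 0.0412 × 19.3) / [19.3 × (0.398 × 8.29 − 0.0412) − 1] = 95.86 / 61.88 = 1.549 mg/L.
Correct the yield for decay: Y_obs = Y/(1 + k_d θ_c) = 0.398 / (1 + 0.0412 × 19.3) = 0.398 / 1.795 = 0.2217.
Mass of bCOD removed per day: Q(S₀ − S) = 643 × 2078 g/m³ = 1336 kg/d.
Net biomass production P_X = Y_obs × Q·(S₀ − S) = 0.2217 × 1336 = 296.3 kg VSS/d.

P_X ≈ 296 kg VSS/d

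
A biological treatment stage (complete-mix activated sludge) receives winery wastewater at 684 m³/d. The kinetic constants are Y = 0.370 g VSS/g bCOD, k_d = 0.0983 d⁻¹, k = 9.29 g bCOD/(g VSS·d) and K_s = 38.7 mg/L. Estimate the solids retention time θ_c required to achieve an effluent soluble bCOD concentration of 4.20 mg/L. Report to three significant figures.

Specific growth rate at S = 4.20 mg/L: μ = YkS/(K_s+S) = 0.370·9.29·4.20/(38.7+4.20) = 0.3365 d⁻¹.
Then 1/θ_c = μ − k_d = 0.3365 − 0.0983 = 0.2382 d⁻¹, giving θ_c = 4.198 d.

θ_c ≈ 4.20 d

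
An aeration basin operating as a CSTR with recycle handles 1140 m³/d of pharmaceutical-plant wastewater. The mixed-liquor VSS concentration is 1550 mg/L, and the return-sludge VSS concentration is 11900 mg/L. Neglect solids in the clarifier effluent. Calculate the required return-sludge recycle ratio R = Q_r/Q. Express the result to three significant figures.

R ≈ 0.150

Solids balance on the clarifier gives (1+R)X = R·X_r, so R = X/(X_r − X) = 1550 / (11900 − 1550) = 0.1498.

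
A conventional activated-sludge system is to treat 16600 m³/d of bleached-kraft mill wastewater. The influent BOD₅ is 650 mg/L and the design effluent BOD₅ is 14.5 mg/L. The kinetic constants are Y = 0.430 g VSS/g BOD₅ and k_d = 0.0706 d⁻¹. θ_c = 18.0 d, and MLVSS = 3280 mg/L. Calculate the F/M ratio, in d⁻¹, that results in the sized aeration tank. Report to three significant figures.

F/M ≈ 0.300 d⁻¹

Rearranging the biomass balance for a CMAS with decay, V = Y·Q·ΔS·θ_c / [X·(1+k_d θ_c)] = 0.430 × 16600 × (650 − 14.5) × 18.0 / [3280 × (1 + 0.0706 × 18.0)] = 8.17×10^7 / 7448 = 10963 m³.
F/M = applied load / biomass = Q·S₀/(V·X) = 16600 × 650 / (10963 × 3280) = 0.3001 d⁻¹.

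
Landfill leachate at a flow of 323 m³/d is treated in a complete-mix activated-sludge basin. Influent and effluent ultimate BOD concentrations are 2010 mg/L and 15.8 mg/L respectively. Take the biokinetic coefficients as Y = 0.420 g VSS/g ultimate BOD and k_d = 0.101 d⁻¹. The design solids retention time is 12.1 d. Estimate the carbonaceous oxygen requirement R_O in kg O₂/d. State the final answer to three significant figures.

Y_obs = Y / (1 + k_d θ_c) = 0.420 / (1 + 0.101 × 12.1) = 0.420 / 2.222 = 0.1890.
Mass of ultimate BOD removed per day: Q(S₀ − S) = 323 × 1994 g/m³ = 644.1 kg/d.
Net sludge production P_X = 0.1890 × 644.1 = 121.7 kg VSS/d.
R_O = Q·(S₀ − S) − 1.42·P_X = 644.1 − 1.42 × 121.7 = 471.2 kg O₂/d.

R_O ≈ 471 kg O₂/d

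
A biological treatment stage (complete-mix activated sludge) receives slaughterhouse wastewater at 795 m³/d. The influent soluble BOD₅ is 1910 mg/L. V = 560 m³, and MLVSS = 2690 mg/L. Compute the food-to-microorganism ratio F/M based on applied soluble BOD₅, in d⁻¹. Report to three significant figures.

F/M ≈ 1.01 d⁻¹

Food-to-microorganism ratio F/M = Q S₀ / (V X) = 795 × 1910 / (560.0 × 2690) = 1.008 d⁻¹.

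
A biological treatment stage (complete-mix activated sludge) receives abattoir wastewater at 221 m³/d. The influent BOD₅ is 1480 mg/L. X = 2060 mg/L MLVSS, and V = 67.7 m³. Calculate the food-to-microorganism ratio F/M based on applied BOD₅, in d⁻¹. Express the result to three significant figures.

F/M ≈ 2.35 d⁻¹

F/M = Q·S₀ / (V·X) = 221 × 1480 / (67.70 × 2060) = 2.345 g BOD₅·(g VSS·d)⁻¹.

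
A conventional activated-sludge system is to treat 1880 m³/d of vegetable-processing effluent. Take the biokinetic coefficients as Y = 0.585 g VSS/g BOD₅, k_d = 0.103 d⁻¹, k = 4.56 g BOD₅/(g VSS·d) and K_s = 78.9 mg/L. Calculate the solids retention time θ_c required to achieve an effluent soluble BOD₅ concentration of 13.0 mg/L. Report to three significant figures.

At the target effluent, Y k S/(K_s+S) = 0.585×4.56×13.0/91.90 = 0.3774 d⁻¹.
θ_c = 1/(μ − k_d) = 1/(0.3774 − 0.103) = 1/0.2744 = 3.645 d.

θ_c ≈ 3.64 d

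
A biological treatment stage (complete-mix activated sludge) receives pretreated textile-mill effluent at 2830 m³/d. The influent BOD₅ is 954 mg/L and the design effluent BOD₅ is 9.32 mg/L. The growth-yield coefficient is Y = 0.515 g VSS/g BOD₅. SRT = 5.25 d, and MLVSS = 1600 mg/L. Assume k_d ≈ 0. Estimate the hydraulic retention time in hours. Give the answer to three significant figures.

Biomass mass balance (decay neglected): V·X = Y·Q·(S₀ − S)·θ_c, so V = 0.515 × 2830 × (954 − 9.32) × 5.25 / 1600 = 4518 m³.
τ = V/Q = 4518/2830 = 1.596 d, or 38.31 h.

τ ≈ 38.3 h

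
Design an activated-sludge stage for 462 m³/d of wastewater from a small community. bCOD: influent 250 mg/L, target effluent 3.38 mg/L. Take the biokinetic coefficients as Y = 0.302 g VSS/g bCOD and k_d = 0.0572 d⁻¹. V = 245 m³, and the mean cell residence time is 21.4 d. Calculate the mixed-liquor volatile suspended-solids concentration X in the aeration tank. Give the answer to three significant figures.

X = Y·Q·ΔS·θ_c / [V·(1 + k_d θ_c)] = 0.302 × 462 × (250 − 3.38) × 21.4 / [245 × (1 + 0.0572 × 21.4)] = 1351 mg/L.

X ≈ 1350 mg/L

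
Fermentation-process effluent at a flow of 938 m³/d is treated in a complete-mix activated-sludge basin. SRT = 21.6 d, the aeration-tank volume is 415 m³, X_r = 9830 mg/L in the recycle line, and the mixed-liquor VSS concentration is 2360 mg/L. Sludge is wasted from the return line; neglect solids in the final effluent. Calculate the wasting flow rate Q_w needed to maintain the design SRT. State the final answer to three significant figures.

θ_c = V·X/(Q_w·X_r) when wasting from the recycle, so Q_w = V·X/(θ_c·X_r) = 415.0 × 2360 / (21.6 × 9830) = 4.613 m³/d.

Q_w ≈ 4.61 m³/d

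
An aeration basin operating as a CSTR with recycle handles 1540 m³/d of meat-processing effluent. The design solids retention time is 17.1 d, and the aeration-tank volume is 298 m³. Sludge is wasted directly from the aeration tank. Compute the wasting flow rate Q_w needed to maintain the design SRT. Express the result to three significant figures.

For wasting at MLVSS concentration, Q_w = V/θ_c = 298.0/17.1 = 17.43 m³/d.

Q_w ≈ 17.4 m³/d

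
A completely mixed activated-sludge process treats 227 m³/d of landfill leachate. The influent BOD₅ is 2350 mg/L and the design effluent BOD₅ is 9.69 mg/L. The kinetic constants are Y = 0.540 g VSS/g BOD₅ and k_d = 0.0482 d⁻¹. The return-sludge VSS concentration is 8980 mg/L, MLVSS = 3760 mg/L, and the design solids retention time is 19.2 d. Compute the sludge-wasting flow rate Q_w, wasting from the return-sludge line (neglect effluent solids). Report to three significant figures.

Q_w ≈ 16.6 m³/d

From the SRT design equation V = Y Q (S₀−S) θ_c / [X (1 + k_d θ_c)] = 0.540 × 227 × (2350 − 9.69) × 19.2 / [3760 × (1 + 0.0482 × 19.2)] = 5.51×10^6 / 7240 = 760.8 m³.
θ_c = V·X/(Q_w·X_r) when wasting from the recycle, so Q_w = V·X/(θ_c·X_r) = 760.8 × 3760 / (19.2 × 8980) = 16.59 m³/d.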